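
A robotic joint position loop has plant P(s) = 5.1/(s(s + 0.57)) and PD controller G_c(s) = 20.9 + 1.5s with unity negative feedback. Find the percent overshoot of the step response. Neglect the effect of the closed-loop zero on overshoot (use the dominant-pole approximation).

25.6%

Forward path: (20.9 + 1.5s)·5.1/(s(s+0.57)). The closed-loop characteristic equation is s² + (0.57 + 5.1·1.5)s + 5.1·20.9 = 0.
That is s² + 8.22s + 106.6 = 0, so ω_n = 10.32 rad/s and ζ = 8.22/(2·10.32) = 0.3981.
%OS = 100·exp(−πζ/√(1−ζ²)) = 25.6%.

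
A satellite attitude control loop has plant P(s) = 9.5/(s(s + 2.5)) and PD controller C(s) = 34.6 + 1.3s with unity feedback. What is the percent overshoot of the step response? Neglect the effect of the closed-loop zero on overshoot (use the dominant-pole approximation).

Forward path: (34.6 + 1.3s)·9.5/(s(s+2.5)). The closed-loop characteristic equation is s² + (2.5 + 9.5·1.3)s + 9.5·34.6 = 0.
That is s² + 14.85s + 328.7 = 0, so ω_n = 18.13 rad/s and ζ = 14.85/(2·18.13) = 0.4095.
%OS = 100·exp(−πζ/√(1−ζ²)) = 24.4%.

24.4%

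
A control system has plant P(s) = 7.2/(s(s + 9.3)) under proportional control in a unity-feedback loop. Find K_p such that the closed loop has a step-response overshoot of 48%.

K_p = 58

From %OS = 100·exp(−πζ/√(1−ζ²)) = 48%, ζ = −ln(0.48)/√(π²+ln²(0.48)) = 0.2275.
Characteristic equation s² + 9.3s + 7.2K_p = 0 gives ζ = 9.3/(2√(7.2K_p)).
Setting ζ = 0.2275: √(7.2K_p) = 9.3/(2·0.2275) = 20.44, so K_p = 417.8/7.2 = 58.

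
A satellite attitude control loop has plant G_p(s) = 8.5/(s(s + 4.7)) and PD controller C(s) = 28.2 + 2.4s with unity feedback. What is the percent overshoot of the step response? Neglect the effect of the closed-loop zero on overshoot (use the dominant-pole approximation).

Forward path: (28.2 + 2.4s)·8.5/(s(s+4.7)). The closed-loop characteristic equation is s² + (4.7 + 8.5·2.4)s + 8.5·28.2 = 0.
That is s² + 25.1s + 239.7 = 0, so ω_n = 15.48 rad/s and ζ = 25.1/(2·15.48) = 0.8106.
%OS = 100·exp(−πζ/√(1−ζ²)) = 1.29%.

1.29%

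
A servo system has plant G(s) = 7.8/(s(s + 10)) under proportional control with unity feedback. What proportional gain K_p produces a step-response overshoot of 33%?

K_p = 28.9

From %OS = 100·exp(−πζ/√(1−ζ²)) = 33%, ζ = −ln(0.33)/√(π²+ln²(0.33)) = 0.3328.
Characteristic equation s² + 10s + 7.8K_p = 0 gives ζ = 10/(2√(7.8K_p)).
Setting ζ = 0.3328: √(7.8K_p) = 10/(2·0.3328) = 15.02, so K_p = 225.7/7.8 = 28.9.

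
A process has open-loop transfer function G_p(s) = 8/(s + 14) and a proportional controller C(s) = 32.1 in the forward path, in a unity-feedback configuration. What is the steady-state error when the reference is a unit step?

The loop is type 0. Static position error constant K_pos = C(0)·G_p(0) = 32.1·0.5714 = 18.34.
Steady-state error to a unit step: e_ss = 1/(1+K_pos) = 1/19.34 = 0.0517.

0.0517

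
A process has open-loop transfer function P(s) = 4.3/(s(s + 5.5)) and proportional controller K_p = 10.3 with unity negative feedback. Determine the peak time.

T_p = 0.518 s

The closed-loop denominator s² + 5.5s + 44.29 gives ω_n = √44.29 = 6.655 and ζ = 5.5/(2ω_n) = 0.4132.
Damped frequency ω_d = ω_n√(1−ζ²) = 6.06 rad/s, so peak time T_p = π/ω_d = 0.518 s.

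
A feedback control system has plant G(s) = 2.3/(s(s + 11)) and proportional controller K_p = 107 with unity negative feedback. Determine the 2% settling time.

Closed-loop characteristic equation: s² + 11s + 246.1 = 0, so ω_n = 15.69 rad/s and ζ = 11/(2·15.69) = 0.3506.
2% settling time T_s ≈ 4/(ζω_n) = 4/5.5 = 0.727 s.

T_s ≈ 0.727 s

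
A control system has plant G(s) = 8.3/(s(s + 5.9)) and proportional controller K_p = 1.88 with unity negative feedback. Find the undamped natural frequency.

The closed-loop denominator is s(s+5.9) + 1.88·8.3 = s² + 5.9s + 15.6.
So ω_n² = 15.6 ⇒ ω_n = 3.95 rad/s, and ζ = 5.9/(2ω_n) = 0.747.

ω_n = 3.95 rad/s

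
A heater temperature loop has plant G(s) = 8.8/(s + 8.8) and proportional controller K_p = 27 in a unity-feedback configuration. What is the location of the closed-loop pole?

s = -246.4

Closed-loop transfer function: T(s) = K_p·G(s)/(1 + K_p·G(s)) = 237.6/(s + 8.8 + 237.6) = 237.6/(s + 246.4).
The closed-loop pole is at s = −246.4.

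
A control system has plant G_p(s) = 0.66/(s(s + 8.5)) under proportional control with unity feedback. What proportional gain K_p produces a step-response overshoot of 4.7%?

From %OS = 100·exp(−πζ/√(1−ζ²)) = 4.7%, ζ = −ln(0.047)/√(π²+ln²(0.047)) = 0.6975.
Characteristic equation s² + 8.5s + 0.66K_p = 0 gives ζ = 8.5/(2√(0.66K_p)).
Setting ζ = 0.6975: √(0.66K_p) = 8.5/(2·0.6975) = 6.094, so K_p = 37.13/0.66 = 56.3.

K_p = 56.3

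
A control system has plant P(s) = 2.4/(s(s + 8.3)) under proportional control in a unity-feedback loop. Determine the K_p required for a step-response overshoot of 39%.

K_p = 87.1

From %OS = 100·exp(−πζ/√(1−ζ²)) = 39%, ζ = −ln(0.39)/√(π²+ln²(0.39)) = 0.2871.
Characteristic equation s² + 8.3s + 2.4K_p = 0 gives ζ = 8.3/(2√(2.4K_p)).
Setting ζ = 0.2871: √(2.4K_p) = 8.3/(2·0.2871) = 14.45, so K_p = 208.9/2.4 = 87.1.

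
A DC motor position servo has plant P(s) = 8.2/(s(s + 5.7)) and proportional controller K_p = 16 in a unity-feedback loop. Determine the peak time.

From 1 + K_pP(s) = 0: s² + 5.7s + 131.2 = 0 ⇒ ω_n = 11.45, ζ = 0.2488.
Damped frequency ω_d = ω_n√(1−ζ²) = 11.09 rad/s, so peak time T_p = π/ω_d = 0.283 s.

T_p = 0.283 s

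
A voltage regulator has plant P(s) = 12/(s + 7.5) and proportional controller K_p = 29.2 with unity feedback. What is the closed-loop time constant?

Closed-loop transfer function: T(s) = K_p·P(s)/(1 + K_p·P(s)) = 350.4/(s + 7.5 + 350.4) = 350.4/(s + 357.9).
Time constant τ = 1/357.9 = 0.00279 s.

τ = 0.00279 s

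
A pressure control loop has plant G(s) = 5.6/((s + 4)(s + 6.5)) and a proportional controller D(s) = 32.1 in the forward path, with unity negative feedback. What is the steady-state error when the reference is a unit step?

The loop is type 0. Static position error constant K_pos = D(0)·G(0) = 32.1·0.2154 = 6.914.
Steady-state error to a unit step: e_ss = 1/(1+K_pos) = 1/7.914 = 0.126.

0.126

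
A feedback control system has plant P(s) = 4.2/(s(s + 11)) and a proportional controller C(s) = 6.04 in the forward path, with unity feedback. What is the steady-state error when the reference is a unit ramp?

0.434

The loop has one pole at the origin (type 1). Velocity error constant K_v = lim_{s→0} s·C(s)P(s) = 6.04·4.2/11 = 2.306.
Steady-state error to a unit ramp: e_ss = 1/K_v = 0.434.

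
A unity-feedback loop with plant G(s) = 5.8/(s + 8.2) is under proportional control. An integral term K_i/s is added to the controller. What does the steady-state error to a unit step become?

0

Adding integral action puts a pole at s = 0 in the forward path, raising the system type to 1; a type-1 loop has zero steady-state error to a step.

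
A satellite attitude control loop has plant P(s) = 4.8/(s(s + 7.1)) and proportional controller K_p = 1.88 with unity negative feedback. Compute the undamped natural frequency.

ω_n = 3 rad/s

With unity feedback the closed-loop characteristic equation is s² + 7.1s + 1.88·4.8 = s² + 7.1s + 9.024 = 0.
So ω_n² = 9.024 ⇒ ω_n = 3.004 rad/s, and ζ = 7.1/(2ω_n) = 1.18.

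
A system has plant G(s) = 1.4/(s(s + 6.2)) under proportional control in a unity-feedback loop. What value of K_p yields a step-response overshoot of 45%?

From %OS = 100·exp(−πζ/√(1−ζ²)) = 45%, ζ = −ln(0.45)/√(π²+ln²(0.45)) = 0.2463.
Characteristic equation s² + 6.2s + 1.4K_p = 0 gives ζ = 6.2/(2√(1.4K_p)).
Setting ζ = 0.2463: √(1.4K_p) = 6.2/(2·0.2463) = 12.58, so K_p = 158.4/1.4 = 113.

K_p = 113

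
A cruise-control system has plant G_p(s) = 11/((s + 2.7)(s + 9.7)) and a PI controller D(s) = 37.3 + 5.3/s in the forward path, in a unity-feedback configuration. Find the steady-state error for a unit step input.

The open loop D(s)G_p(s) has a pole at the origin (type 1), so the static position error constant is infinite and e_ss = 1/(1+∞) = 0.

0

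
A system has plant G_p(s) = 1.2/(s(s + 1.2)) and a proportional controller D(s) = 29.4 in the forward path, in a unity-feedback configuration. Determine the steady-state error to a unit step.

0

The open loop D(s)G_p(s) has a pole at the origin (type 1), so the static position error constant is infinite and e_ss = 1/(1+∞) = 0.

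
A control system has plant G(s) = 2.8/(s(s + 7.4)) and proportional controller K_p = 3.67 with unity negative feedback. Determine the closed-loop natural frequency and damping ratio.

1 + K_p·G(s) = 0 gives s² + 7.4s + 10.28 = 0.
So ω_n² = 10.28 ⇒ ω_n = 3.206 rad/s, and ζ = 7.4/(2ω_n) = 1.15.

ω_n = 3.21 rad/s, ζ = 1.15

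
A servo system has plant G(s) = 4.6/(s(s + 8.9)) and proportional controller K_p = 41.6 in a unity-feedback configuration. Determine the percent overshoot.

The closed-loop denominator s² + 8.9s + 191.4 gives ω_n = √191.4 = 13.83 and ζ = 8.9/(2ω_n) = 0.3217.
%OS = 100·exp(−πζ/√(1−ζ²)) = 100·exp(−π·0.3217/√0.8965) = 34.4%.

34.4%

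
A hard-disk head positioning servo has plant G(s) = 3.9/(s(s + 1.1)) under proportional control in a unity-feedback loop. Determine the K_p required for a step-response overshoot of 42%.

From %OS = 100·exp(−πζ/√(1−ζ²)) = 42%, ζ = −ln(0.42)/√(π²+ln²(0.42)) = 0.2662.
Characteristic equation s² + 1.1s + 3.9K_p = 0 gives ζ = 1.1/(2√(3.9K_p)).
Setting ζ = 0.2662: √(3.9K_p) = 1.1/(2·0.2662) = 2.066, so K_p = 4.27/3.9 = 1.09.

K_p = 1.09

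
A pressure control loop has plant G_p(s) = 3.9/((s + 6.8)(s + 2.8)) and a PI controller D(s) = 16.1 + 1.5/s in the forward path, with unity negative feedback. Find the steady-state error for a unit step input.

The open loop D(s)G_p(s) has a pole at the origin (type 1), so the static position error constant is infinite and e_ss = 1/(1+∞) = 0.

0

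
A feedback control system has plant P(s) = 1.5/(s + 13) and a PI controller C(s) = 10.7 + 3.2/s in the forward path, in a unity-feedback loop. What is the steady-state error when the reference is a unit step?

0

The open loop C(s)P(s) has a pole at the origin (type 1), so the static position error constant is infinite and e_ss = 1/(1+∞) = 0.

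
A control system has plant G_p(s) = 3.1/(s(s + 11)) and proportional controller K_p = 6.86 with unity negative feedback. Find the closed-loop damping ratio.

1 + K_p·G_p(s) = 0 gives s² + 11s + 21.27 = 0.
So ω_n² = 21.27 ⇒ ω_n = 4.612 rad/s, and ζ = 11/(2ω_n) = 1.19.

ζ = 1.19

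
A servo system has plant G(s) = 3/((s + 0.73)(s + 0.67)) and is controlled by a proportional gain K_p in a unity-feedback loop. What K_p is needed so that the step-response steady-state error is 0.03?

Steady-state error for a unit step on this type-0 loop is 1/(1 + K_p·G(0)).
G(0) = 6.134. Require 1/(1 + K_p·6.134) = 0.03, so 1 + 6.134·K_p = 33.33.
K_p = (33.33 − 1)/6.134 = 5.27.

K_p = 5.27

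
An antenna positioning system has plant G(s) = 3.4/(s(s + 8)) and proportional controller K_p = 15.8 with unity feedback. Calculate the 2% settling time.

From 1 + K_pG(s) = 0: s² + 8s + 53.72 = 0 ⇒ ω_n = 7.329, ζ = 0.5457.
2% settling time T_s ≈ 4/(ζω_n) = 4/4 = 1 s.

T_s ≈ 1 s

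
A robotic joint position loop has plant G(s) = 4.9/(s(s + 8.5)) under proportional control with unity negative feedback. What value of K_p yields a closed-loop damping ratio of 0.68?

K_p = 7.97

Closed-loop characteristic equation: s² + 8.5s + K_p·4.9 = 0.
So ω_n = √(4.9K_p) and 2ζω_n = 8.5, giving ζ = 8.5/(2√(4.9K_p)).
Setting ζ = 0.68: √(4.9K_p) = 8.5/(2·0.68) = 6.25, so K_p = 39.06/4.9 = 7.97.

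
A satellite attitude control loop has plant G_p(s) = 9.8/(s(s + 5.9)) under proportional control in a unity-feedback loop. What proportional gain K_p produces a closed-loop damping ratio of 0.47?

K_p = 4.02

Closed-loop characteristic equation: s² + 5.9s + K_p·9.8 = 0.
So ω_n = √(9.8K_p) and 2ζω_n = 5.9, giving ζ = 5.9/(2√(9.8K_p)).
Setting ζ = 0.47: √(9.8K_p) = 5.9/(2·0.47) = 6.277, so K_p = 39.4/9.8 = 4.02.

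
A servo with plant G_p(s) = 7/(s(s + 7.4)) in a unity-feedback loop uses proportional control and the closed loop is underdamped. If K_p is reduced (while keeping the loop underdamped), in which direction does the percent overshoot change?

ζ = 7.4/(2√(7K_p)) rises as K_p falls; higher damping means less overshoot.

decrease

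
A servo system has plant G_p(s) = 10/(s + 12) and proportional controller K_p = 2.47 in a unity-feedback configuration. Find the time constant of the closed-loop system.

Closed-loop transfer function: T(s) = K_p·G_p(s)/(1 + K_p·G_p(s)) = 24.7/(s + 12 + 24.7) = 24.7/(s + 36.7).
Time constant τ = 1/36.7 = 0.0272 s.

τ = 0.0272 s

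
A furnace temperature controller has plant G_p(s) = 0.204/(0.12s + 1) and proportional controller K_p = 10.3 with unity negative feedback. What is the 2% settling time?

Closed loop: T(s) = K_p·G_p/(1+K_p·G_p) = 2.101/(0.12s + 1 + 2.101), with pole at s = −(1 + 2.101)/0.12 = −25.84.
τ = 1/25.84 = 0.03869 s, so 2% settling time ≈ 4τ = 0.155 s.

T_s ≈ 0.155 s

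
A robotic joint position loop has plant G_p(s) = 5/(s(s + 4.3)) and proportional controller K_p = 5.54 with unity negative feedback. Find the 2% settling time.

From 1 + K_pG_p(s) = 0: s² + 4.3s + 27.7 = 0 ⇒ ω_n = 5.263, ζ = 0.4085.
2% settling time T_s ≈ 4/(ζω_n) = 4/2.15 = 1.86 s.

T_s ≈ 1.86 s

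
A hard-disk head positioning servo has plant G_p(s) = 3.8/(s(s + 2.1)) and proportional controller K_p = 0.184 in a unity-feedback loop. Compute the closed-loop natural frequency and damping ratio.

1 + K_p·G_p(s) = 0 gives s² + 2.1s + 0.6992 = 0.
Matching s² + 2ζω_n s + ω_n²: ω_n = √0.6992 = 0.8362 rad/s and 2ζω_n = 2.1, so ζ = 2.1/(2·0.8362) = 1.26.

ω_n = 0.836 rad/s, ζ = 1.26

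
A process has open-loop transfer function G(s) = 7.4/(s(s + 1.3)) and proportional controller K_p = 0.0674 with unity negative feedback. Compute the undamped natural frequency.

The closed-loop denominator is s(s+1.3) + 0.0674·7.4 = s² + 1.3s + 0.4988.
So ω_n² = 0.4988 ⇒ ω_n = 0.7062 rad/s, and ζ = 1.3/(2ω_n) = 0.92.

ω_n = 0.706 rad/s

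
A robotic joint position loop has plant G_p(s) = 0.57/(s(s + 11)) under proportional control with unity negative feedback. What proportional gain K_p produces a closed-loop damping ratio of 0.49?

Closed-loop characteristic equation: s² + 11s + K_p·0.57 = 0.
So ω_n = √(0.57K_p) and 2ζω_n = 11, giving ζ = 11/(2√(0.57K_p)).
Setting ζ = 0.49: √(0.57K_p) = 11/(2·0.49) = 11.22, so K_p = 126/0.57 = 221.

K_p = 221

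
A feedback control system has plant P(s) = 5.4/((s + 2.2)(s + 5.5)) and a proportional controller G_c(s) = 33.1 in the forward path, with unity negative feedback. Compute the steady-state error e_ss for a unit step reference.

The loop is type 0. Static position error constant K_pos = G_c(0)·P(0) = 33.1·0.4463 = 14.77.
Steady-state error to a unit step: e_ss = 1/(1+K_pos) = 1/15.77 = 0.0634.

0.0634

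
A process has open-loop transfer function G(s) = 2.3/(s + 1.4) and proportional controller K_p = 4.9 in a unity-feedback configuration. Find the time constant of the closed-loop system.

Closed-loop transfer function: T(s) = K_p·G(s)/(1 + K_p·G(s)) = 11.27/(s + 1.4 + 11.27) = 11.27/(s + 12.67).
Time constant τ = 1/12.67 = 0.0789 s.

τ = 0.0789 s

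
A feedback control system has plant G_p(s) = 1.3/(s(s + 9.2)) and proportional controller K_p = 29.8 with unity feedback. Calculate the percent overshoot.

3.19%

Closed-loop characteristic equation: s² + 9.2s + 38.74 = 0, so ω_n = 6.224 rad/s and ζ = 9.2/(2·6.224) = 0.7391.
%OS = 100·exp(−πζ/√(1−ζ²)) = 100·exp(−π·0.7391/√0.4538) = 3.19%.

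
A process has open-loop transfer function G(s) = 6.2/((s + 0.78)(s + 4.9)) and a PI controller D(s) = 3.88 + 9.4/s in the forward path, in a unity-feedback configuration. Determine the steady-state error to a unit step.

The open loop D(s)G(s) has a pole at the origin (type 1), so the static position error constant is infinite and e_ss = 1/(1+∞) = 0.

0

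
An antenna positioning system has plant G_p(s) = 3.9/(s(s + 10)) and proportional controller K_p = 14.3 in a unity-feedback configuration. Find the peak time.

The closed-loop denominator s² + 10s + 55.77 gives ω_n = √55.77 = 7.468 and ζ = 10/(2ω_n) = 0.6695.
Damped frequency ω_d = ω_n√(1−ζ²) = 5.547 rad/s, so peak time T_p = π/ω_d = 0.566 s.

T_p = 0.566 s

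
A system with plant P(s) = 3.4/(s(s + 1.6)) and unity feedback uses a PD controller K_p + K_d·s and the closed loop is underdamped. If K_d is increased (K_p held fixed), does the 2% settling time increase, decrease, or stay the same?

decrease

Characteristic equation s² + (1.6 + 3.4K_d)s + 3.4K_p = 0: raising K_d increases ζω_n = (1.6+3.4K_d)/2 while the loop stays underdamped, so T_s ≈ 4/(ζω_n) decreases.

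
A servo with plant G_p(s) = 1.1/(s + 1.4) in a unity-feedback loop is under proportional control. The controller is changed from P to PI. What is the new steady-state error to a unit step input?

0

The integrator makes K_pos = lim_{s→0} C(s)G(s) infinite, so e_ss = 1/(1+K_pos) = 0.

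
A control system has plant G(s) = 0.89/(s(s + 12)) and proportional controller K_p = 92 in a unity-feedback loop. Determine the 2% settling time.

Closed-loop characteristic equation: s² + 12s + 81.88 = 0, so ω_n = 9.049 rad/s and ζ = 12/(2·9.049) = 0.6631.
2% settling time T_s ≈ 4/(ζω_n) = 4/6 = 0.667 s.

T_s ≈ 0.667 s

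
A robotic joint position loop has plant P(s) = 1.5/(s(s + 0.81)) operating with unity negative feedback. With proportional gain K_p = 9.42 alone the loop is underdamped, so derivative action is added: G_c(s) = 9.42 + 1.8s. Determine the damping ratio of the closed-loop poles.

ζ = 0.467

Forward path: (9.42 + 1.8s)·1.5/(s(s+0.81)). The closed-loop characteristic equation is s² + (0.81 + 1.5·1.8)s + 1.5·9.42 = 0.
That is s² + 3.51s + 14.13 = 0, so ω_n = 3.759 rad/s and ζ = 3.51/(2·3.759) = 0.4669.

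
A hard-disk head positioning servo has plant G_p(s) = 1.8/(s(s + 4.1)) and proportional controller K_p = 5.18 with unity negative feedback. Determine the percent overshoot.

From 1 + K_pG_p(s) = 0: s² + 4.1s + 9.324 = 0 ⇒ ω_n = 3.054, ζ = 0.6714.
%OS = 100·exp(−πζ/√(1−ζ²)) = 100·exp(−π·0.6714/√0.5493) = 5.81%.

5.81%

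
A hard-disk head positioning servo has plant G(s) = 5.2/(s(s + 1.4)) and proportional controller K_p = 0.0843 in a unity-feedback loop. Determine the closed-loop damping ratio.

ζ = 1.06

The closed-loop denominator is s(s+1.4) + 0.0843·5.2 = s² + 1.4s + 0.4384.
Matching s² + 2ζω_n s + ω_n²: ω_n = √0.4384 = 0.6621 rad/s and 2ζω_n = 1.4, so ζ = 1.4/(2·0.6621) = 1.06.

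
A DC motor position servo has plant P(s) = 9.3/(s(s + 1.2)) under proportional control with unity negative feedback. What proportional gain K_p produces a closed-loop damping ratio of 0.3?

Closed-loop characteristic equation: s² + 1.2s + K_p·9.3 = 0.
So ω_n = √(9.3K_p) and 2ζω_n = 1.2, giving ζ = 1.2/(2√(9.3K_p)).
Setting ζ = 0.3: √(9.3K_p) = 1.2/(2·0.3) = 2, so K_p = 4/9.3 = 0.43.

K_p = 0.43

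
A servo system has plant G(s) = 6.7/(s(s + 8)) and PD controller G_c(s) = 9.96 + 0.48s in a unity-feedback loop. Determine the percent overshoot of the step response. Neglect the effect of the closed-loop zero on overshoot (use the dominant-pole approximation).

Forward path: (9.96 + 0.48s)·6.7/(s(s+8)). The closed-loop characteristic equation is s² + (8 + 6.7·0.48)s + 6.7·9.96 = 0.
That is s² + 11.22s + 66.73 = 0, so ω_n = 8.169 rad/s and ζ = 11.22/(2·8.169) = 0.6865.
%OS = 100·exp(−πζ/√(1−ζ²)) = 5.15%.

5.15%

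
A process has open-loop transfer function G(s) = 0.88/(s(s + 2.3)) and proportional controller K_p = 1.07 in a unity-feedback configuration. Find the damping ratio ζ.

ζ = 1.19

1 + K_p·G(s) = 0 gives s² + 2.3s + 0.9416 = 0.
Matching s² + 2ζω_n s + ω_n²: ω_n = √0.9416 = 0.9704 rad/s and 2ζω_n = 2.3, so ζ = 2.3/(2·0.9704) = 1.19.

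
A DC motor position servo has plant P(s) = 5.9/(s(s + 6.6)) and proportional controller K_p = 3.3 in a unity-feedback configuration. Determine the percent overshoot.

2.9%

From 1 + K_pP(s) = 0: s² + 6.6s + 19.47 = 0 ⇒ ω_n = 4.412, ζ = 0.7479.
%OS = 100·exp(−πζ/√(1−ζ²)) = 100·exp(−π·0.7479/√0.4407) = 2.9%.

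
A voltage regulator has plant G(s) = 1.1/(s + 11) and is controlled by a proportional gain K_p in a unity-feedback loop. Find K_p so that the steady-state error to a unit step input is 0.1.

Steady-state error for a unit step on this type-0 loop is 1/(1 + K_p·G(0)).
G(0) = 0.1. Require 1/(1 + K_p·0.1) = 0.1, so 1 + 0.1·K_p = 10.
K_p = (10 − 1)/0.1 = 90.

K_p = 90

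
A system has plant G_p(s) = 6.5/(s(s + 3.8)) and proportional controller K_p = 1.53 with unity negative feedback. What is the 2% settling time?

T_s ≈ 2.11 s

The closed-loop denominator s² + 3.8s + 9.945 gives ω_n = √9.945 = 3.154 and ζ = 3.8/(2ω_n) = 0.6025.
2% settling time T_s ≈ 4/(ζω_n) = 4/1.9 = 2.11 s.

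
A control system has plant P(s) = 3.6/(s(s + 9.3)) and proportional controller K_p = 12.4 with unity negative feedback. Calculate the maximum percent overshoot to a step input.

4.76%

From 1 + K_pP(s) = 0: s² + 9.3s + 44.64 = 0 ⇒ ω_n = 6.681, ζ = 0.696.
%OS = 100·exp(−πζ/√(1−ζ²)) = 100·exp(−π·0.696/√0.5156) = 4.76%.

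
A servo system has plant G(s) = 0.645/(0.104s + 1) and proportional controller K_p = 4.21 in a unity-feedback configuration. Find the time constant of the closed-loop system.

τ = 0.028 s

Closed loop: T(s) = K_p·G/(1+K_p·G) = 2.715/(0.104s + 1 + 2.715), with pole at s = −(1 + 2.715)/0.104 = −35.73.
Closed-loop time constant τ = 1/35.73 = 0.028 s.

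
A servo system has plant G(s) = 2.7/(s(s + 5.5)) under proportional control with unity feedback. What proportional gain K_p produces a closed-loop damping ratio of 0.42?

Closed-loop characteristic equation: s² + 5.5s + K_p·2.7 = 0.
So ω_n = √(2.7K_p) and 2ζω_n = 5.5, giving ζ = 5.5/(2√(2.7K_p)).
Setting ζ = 0.42: √(2.7K_p) = 5.5/(2·0.42) = 6.548, so K_p = 42.87/2.7 = 15.9.

K_p = 15.9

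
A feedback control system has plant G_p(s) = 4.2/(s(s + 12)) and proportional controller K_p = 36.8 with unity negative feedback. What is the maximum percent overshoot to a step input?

17.7%

From 1 + K_pG_p(s) = 0: s² + 12s + 154.6 = 0 ⇒ ω_n = 12.43, ζ = 0.4826.
%OS = 100·exp(−πζ/√(1−ζ²)) = 100·exp(−π·0.4826/√0.7671) = 17.7%.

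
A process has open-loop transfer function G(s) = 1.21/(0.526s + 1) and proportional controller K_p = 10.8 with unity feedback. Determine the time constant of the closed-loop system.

τ = 0.0374 s

Closed loop: T(s) = K_p·G/(1+K_p·G) = 13.07/(0.526s + 1 + 13.07), with pole at s = −(1 + 13.07)/0.526 = −26.75.
Closed-loop time constant τ = 1/26.75 = 0.0374 s.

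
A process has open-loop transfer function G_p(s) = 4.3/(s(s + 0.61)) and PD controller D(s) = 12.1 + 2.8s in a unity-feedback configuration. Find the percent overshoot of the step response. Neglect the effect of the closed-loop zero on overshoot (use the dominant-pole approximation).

Forward path: (12.1 + 2.8s)·4.3/(s(s+0.61)). The closed-loop characteristic equation is s² + (0.61 + 4.3·2.8)s + 4.3·12.1 = 0.
That is s² + 12.65s + 52.03 = 0, so ω_n = 7.213 rad/s and ζ = 12.65/(2·7.213) = 0.8769.
%OS = 100·exp(−πζ/√(1−ζ²)) = 0.325%.

0.325%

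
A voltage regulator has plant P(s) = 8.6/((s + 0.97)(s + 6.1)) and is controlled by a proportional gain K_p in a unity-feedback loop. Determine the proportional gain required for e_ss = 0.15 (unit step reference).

The loop is type 0, so e_ss(step) = 1/(1 + K_pos) with K_pos = K_p·P(0).
P(0) = 1.453. Require 1/(1 + K_p·1.453) = 0.15, so 1 + 1.453·K_p = 6.667.
K_p = (6.667 − 1)/1.453 = 3.9.

K_p = 3.9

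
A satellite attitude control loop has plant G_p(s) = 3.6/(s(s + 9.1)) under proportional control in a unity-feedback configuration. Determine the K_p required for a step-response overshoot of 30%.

From %OS = 100·exp(−πζ/√(1−ζ²)) = 30%, ζ = −ln(0.3)/√(π²+ln²(0.3)) = 0.3579.
Characteristic equation s² + 9.1s + 3.6K_p = 0 gives ζ = 9.1/(2√(3.6K_p)).
Setting ζ = 0.3579: √(3.6K_p) = 9.1/(2·0.3579) = 12.71, so K_p = 161.7/3.6 = 44.9.

K_p = 44.9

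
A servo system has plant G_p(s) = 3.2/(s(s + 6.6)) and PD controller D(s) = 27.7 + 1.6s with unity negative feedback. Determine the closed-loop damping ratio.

ζ = 0.622

Forward path: (27.7 + 1.6s)·3.2/(s(s+6.6)). The closed-loop characteristic equation is s² + (6.6 + 3.2·1.6)s + 3.2·27.7 = 0.
That is s² + 11.72s + 88.64 = 0, so ω_n = 9.415 rad/s and ζ = 11.72/(2·9.415) = 0.6224.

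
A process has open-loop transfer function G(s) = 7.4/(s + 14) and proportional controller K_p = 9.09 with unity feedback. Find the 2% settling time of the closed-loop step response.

T_s ≈ 0.0492 s

Closed-loop transfer function: T(s) = K_p·G(s)/(1 + K_p·G(s)) = 67.27/(s + 14 + 67.27) = 67.27/(s + 81.27).
Time constant τ = 1/81.27 = 0.01231 s, so the 2% settling time is about 4τ = 0.0492 s.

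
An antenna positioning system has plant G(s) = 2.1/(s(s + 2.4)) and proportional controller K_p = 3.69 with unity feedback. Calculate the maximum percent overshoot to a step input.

22.3%

The closed-loop denominator s² + 2.4s + 7.749 gives ω_n = √7.749 = 2.784 and ζ = 2.4/(2ω_n) = 0.4311.
%OS = 100·exp(−πζ/√(1−ζ²)) = 100·exp(−π·0.4311/√0.8142) = 22.3%.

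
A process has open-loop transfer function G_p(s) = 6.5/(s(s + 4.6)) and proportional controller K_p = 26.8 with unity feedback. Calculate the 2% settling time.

T_s ≈ 1.74 s

The closed-loop denominator s² + 4.6s + 174.2 gives ω_n = √174.2 = 13.2 and ζ = 4.6/(2ω_n) = 0.1743.
2% settling time T_s ≈ 4/(ζω_n) = 4/2.3 = 1.74 s.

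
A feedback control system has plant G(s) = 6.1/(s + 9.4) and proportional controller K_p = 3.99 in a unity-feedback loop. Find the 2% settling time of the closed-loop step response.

T_s ≈ 0.119 s

Closed-loop transfer function: T(s) = K_p·G(s)/(1 + K_p·G(s)) = 24.34/(s + 9.4 + 24.34) = 24.34/(s + 33.74).
Time constant τ = 1/33.74 = 0.02964 s, so the 2% settling time is about 4τ = 0.119 s.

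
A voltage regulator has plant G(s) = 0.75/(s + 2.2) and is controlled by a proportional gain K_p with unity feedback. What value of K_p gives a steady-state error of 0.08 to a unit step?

The loop is type 0, so e_ss(step) = 1/(1 + K_pos) with K_pos = K_p·G(0).
G(0) = 0.3409. Require 1/(1 + K_p·0.3409) = 0.08, so 1 + 0.3409·K_p = 12.5.
K_p = (12.5 − 1)/0.3409 = 33.7.

K_p = 33.7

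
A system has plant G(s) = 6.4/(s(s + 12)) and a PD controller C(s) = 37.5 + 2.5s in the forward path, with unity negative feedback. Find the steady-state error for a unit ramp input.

0.05

The loop has one pole at the origin (type 1). Velocity error constant K_v = lim_{s→0} s·C(s)G(s) = 37.5·6.4/12 = 20.
Steady-state error to a unit ramp: e_ss = 1/K_v = 0.05.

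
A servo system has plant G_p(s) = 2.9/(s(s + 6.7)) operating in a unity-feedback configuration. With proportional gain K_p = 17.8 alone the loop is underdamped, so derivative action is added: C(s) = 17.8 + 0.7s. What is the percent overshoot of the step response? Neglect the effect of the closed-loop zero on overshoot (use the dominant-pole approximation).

Forward path: (17.8 + 0.7s)·2.9/(s(s+6.7)). The closed-loop characteristic equation is s² + (6.7 + 2.9·0.7)s + 2.9·17.8 = 0.
That is s² + 8.73s + 51.62 = 0, so ω_n = 7.185 rad/s and ζ = 8.73/(2·7.185) = 0.6075.
%OS = 100·exp(−πζ/√(1−ζ²)) = 9.04%.

9.04%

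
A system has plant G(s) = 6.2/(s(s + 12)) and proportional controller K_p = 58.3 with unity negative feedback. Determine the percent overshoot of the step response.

From 1 + K_pG(s) = 0: s² + 12s + 361.5 = 0 ⇒ ω_n = 19.01, ζ = 0.3156.
%OS = 100·exp(−πζ/√(1−ζ²)) = 100·exp(−π·0.3156/√0.9004) = 35.2%.

35.2%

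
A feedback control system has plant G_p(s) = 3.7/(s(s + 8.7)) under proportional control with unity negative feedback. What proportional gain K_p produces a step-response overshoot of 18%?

K_p = 22.3

From %OS = 100·exp(−πζ/√(1−ζ²)) = 18%, ζ = −ln(0.18)/√(π²+ln²(0.18)) = 0.4791.
Characteristic equation s² + 8.7s + 3.7K_p = 0 gives ζ = 8.7/(2√(3.7K_p)).
Setting ζ = 0.4791: √(3.7K_p) = 8.7/(2·0.4791) = 9.079, so K_p = 82.43/3.7 = 22.3.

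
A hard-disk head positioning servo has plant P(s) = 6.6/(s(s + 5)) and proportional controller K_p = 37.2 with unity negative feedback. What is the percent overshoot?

60.2%

The closed-loop denominator s² + 5s + 245.5 gives ω_n = √245.5 = 15.67 and ζ = 5/(2ω_n) = 0.1595.
%OS = 100·exp(−πζ/√(1−ζ²)) = 100·exp(−π·0.1595/√0.9745) = 60.2%.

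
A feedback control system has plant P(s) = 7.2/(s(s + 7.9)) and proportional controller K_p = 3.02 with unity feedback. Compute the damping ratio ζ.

The closed-loop denominator is s(s+7.9) + 3.02·7.2 = s² + 7.9s + 21.74.
So ω_n² = 21.74 ⇒ ω_n = 4.663 rad/s, and ζ = 7.9/(2ω_n) = 0.847.

ζ = 0.847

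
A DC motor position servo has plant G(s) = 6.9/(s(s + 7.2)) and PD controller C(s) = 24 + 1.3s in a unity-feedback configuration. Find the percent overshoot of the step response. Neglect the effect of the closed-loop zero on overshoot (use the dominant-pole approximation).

7.91%

Forward path: (24 + 1.3s)·6.9/(s(s+7.2)). The closed-loop characteristic equation is s² + (7.2 + 6.9·1.3)s + 6.9·24 = 0.
That is s² + 16.17s + 165.6 = 0, so ω_n = 12.87 rad/s and ζ = 16.17/(2·12.87) = 0.6283.
%OS = 100·exp(−πζ/√(1−ζ²)) = 7.91%.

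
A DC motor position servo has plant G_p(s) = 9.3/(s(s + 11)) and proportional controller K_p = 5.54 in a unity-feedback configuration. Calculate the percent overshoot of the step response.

The closed-loop denominator s² + 11s + 51.52 gives ω_n = √51.52 = 7.178 and ζ = 11/(2ω_n) = 0.7662.
%OS = 100·exp(−πζ/√(1−ζ²)) = 100·exp(−π·0.7662/√0.4129) = 2.36%.

2.36%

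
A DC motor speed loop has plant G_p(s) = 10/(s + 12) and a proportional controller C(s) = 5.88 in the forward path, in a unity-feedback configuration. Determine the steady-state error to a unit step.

The loop is type 0. Static position error constant K_pos = C(0)·G_p(0) = 5.88·0.8333 = 4.9.
Steady-state error to a unit step: e_ss = 1/(1+K_pos) = 1/5.9 = 0.169.

0.169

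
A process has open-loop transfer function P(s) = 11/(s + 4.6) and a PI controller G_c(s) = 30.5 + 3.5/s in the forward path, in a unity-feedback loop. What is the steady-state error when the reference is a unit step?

The open loop G_c(s)P(s) has a pole at the origin (type 1), so the static position error constant is infinite and e_ss = 1/(1+∞) = 0.

0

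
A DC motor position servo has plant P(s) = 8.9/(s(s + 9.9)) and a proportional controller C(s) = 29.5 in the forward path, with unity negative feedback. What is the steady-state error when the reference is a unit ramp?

The loop has one pole at the origin (type 1). Velocity error constant K_v = lim_{s→0} s·C(s)P(s) = 29.5·8.9/9.9 = 26.52.
Steady-state error to a unit ramp: e_ss = 1/K_v = 0.0377.

0.0377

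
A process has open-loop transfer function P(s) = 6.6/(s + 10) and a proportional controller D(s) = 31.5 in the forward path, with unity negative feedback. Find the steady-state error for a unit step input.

The loop is type 0. Static position error constant K_pos = D(0)·P(0) = 31.5·0.66 = 20.79.
Steady-state error to a unit step: e_ss = 1/(1+K_pos) = 1/21.79 = 0.0459.

0.0459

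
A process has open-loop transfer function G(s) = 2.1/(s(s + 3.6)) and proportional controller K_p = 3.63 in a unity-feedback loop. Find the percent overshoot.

6.71%

The closed-loop denominator s² + 3.6s + 7.623 gives ω_n = √7.623 = 2.761 and ζ = 3.6/(2ω_n) = 0.6519.
%OS = 100·exp(−πζ/√(1−ζ²)) = 100·exp(−π·0.6519/√0.575) = 6.71%.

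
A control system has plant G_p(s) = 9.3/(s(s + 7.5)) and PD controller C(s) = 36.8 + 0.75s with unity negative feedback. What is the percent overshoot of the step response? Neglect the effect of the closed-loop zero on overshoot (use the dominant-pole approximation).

Forward path: (36.8 + 0.75s)·9.3/(s(s+7.5)). The closed-loop characteristic equation is s² + (7.5 + 9.3·0.75)s + 9.3·36.8 = 0.
That is s² + 14.48s + 342.2 = 0, so ω_n = 18.5 rad/s and ζ = 14.48/(2·18.5) = 0.3912.
%OS = 100·exp(−πζ/√(1−ζ²)) = 26.3%.

26.3%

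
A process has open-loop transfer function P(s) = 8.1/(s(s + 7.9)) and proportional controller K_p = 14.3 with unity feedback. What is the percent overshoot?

29%

From 1 + K_pP(s) = 0: s² + 7.9s + 115.8 = 0 ⇒ ω_n = 10.76, ζ = 0.367.
%OS = 100·exp(−πζ/√(1−ζ²)) = 100·exp(−π·0.367/√0.8653) = 29%.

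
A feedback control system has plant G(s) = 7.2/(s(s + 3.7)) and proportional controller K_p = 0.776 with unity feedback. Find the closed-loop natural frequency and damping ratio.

ω_n = 2.36 rad/s, ζ = 0.783

With unity feedback the closed-loop characteristic equation is s² + 3.7s + 0.776·7.2 = s² + 3.7s + 5.587 = 0.
So ω_n² = 5.587 ⇒ ω_n = 2.364 rad/s, and ζ = 3.7/(2ω_n) = 0.783.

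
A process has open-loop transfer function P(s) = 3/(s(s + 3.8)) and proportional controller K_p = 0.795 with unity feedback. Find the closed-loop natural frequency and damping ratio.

With unity feedback the closed-loop characteristic equation is s² + 3.8s + 0.795·3 = s² + 3.8s + 2.385 = 0.
Matching s² + 2ζω_n s + ω_n²: ω_n = √2.385 = 1.544 rad/s and 2ζω_n = 3.8, so ζ = 3.8/(2·1.544) = 1.23.

ω_n = 1.54 rad/s, ζ = 1.23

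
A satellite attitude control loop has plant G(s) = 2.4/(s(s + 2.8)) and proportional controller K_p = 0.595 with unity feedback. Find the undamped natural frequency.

ω_n = 1.19 rad/s

1 + K_p·G(s) = 0 gives s² + 2.8s + 1.428 = 0.
So ω_n² = 1.428 ⇒ ω_n = 1.195 rad/s, and ζ = 2.8/(2ω_n) = 1.17.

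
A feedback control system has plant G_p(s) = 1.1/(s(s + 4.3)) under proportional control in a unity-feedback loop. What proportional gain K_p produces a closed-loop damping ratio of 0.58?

Closed-loop characteristic equation: s² + 4.3s + K_p·1.1 = 0.
So ω_n = √(1.1K_p) and 2ζω_n = 4.3, giving ζ = 4.3/(2√(1.1K_p)).
Setting ζ = 0.58: √(1.1K_p) = 4.3/(2·0.58) = 3.707, so K_p = 13.74/1.1 = 12.5.

K_p = 12.5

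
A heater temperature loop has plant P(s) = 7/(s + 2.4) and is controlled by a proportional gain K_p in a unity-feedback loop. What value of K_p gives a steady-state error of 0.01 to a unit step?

K_p = 33.9

For a type-0 loop with proportional control, e_ss = 1/(1 + K_p·P(0)).
P(0) = 2.917. Require 1/(1 + K_p·2.917) = 0.01, so 1 + 2.917·K_p = 100.
K_p = (100 − 1)/2.917 = 33.9.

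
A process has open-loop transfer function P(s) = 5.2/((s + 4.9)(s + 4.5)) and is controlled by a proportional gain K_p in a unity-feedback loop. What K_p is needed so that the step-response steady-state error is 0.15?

Steady-state error for a unit step on this type-0 loop is 1/(1 + K_p·P(0)).
P(0) = 0.2358. Require 1/(1 + K_p·0.2358) = 0.15, so 1 + 0.2358·K_p = 6.667.
K_p = (6.667 − 1)/0.2358 = 24.

K_p = 24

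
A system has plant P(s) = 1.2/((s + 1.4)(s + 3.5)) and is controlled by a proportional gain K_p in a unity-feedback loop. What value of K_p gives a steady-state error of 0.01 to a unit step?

The loop is type 0, so e_ss(step) = 1/(1 + K_pos) with K_pos = K_p·P(0).
P(0) = 0.2449. Require 1/(1 + K_p·0.2449) = 0.01, so 1 + 0.2449·K_p = 100.
K_p = (100 − 1)/0.2449 = 404.

K_p = 404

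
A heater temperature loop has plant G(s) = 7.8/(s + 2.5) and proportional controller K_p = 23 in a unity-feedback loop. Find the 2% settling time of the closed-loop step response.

Closed-loop transfer function: T(s) = K_p·G(s)/(1 + K_p·G(s)) = 179.4/(s + 2.5 + 179.4) = 179.4/(s + 181.9).
Time constant τ = 1/181.9 = 0.005498 s, so the 2% settling time is about 4τ = 0.022 s.

T_s ≈ 0.022 s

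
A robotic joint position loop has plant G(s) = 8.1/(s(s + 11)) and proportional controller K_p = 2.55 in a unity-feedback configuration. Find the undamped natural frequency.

ω_n = 4.54 rad/s

1 + K_p·G(s) = 0 gives s² + 11s + 20.65 = 0.
So ω_n² = 20.65 ⇒ ω_n = 4.545 rad/s, and ζ = 11/(2ω_n) = 1.21.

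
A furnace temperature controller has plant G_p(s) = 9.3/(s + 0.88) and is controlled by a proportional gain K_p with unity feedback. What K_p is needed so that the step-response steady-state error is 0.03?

Steady-state error for a unit step on this type-0 loop is 1/(1 + K_p·G_p(0)).
G_p(0) = 10.57. Require 1/(1 + K_p·10.57) = 0.03, so 1 + 10.57·K_p = 33.33.
K_p = (33.33 − 1)/10.57 = 3.06.

K_p = 3.06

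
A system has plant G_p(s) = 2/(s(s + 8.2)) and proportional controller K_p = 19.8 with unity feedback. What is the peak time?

T_p = 0.658 s

From 1 + K_pG_p(s) = 0: s² + 8.2s + 39.6 = 0 ⇒ ω_n = 6.293, ζ = 0.6515.
Damped frequency ω_d = ω_n√(1−ζ²) = 4.774 rad/s, so peak time T_p = π/ω_d = 0.658 s.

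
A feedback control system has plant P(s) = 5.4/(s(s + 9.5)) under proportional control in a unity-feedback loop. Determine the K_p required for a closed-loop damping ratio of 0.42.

K_p = 23.7

Closed-loop characteristic equation: s² + 9.5s + K_p·5.4 = 0.
So ω_n = √(5.4K_p) and 2ζω_n = 9.5, giving ζ = 9.5/(2√(5.4K_p)).
Setting ζ = 0.42: √(5.4K_p) = 9.5/(2·0.42) = 11.31, so K_p = 127.9/5.4 = 23.7.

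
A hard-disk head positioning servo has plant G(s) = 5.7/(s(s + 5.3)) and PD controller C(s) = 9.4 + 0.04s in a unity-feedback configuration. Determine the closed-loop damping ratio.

ζ = 0.378

Forward path: (9.4 + 0.04s)·5.7/(s(s+5.3)). The closed-loop characteristic equation is s² + (5.3 + 5.7·0.04)s + 5.7·9.4 = 0.
That is s² + 5.528s + 53.58 = 0, so ω_n = 7.32 rad/s and ζ = 5.528/(2·7.32) = 0.3776.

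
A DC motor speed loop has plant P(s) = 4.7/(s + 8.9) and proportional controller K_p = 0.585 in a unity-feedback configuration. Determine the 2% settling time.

T_s ≈ 0.343 s

Closed-loop transfer function: T(s) = K_p·P(s)/(1 + K_p·P(s)) = 2.749/(s + 8.9 + 2.749) = 2.749/(s + 11.65).
Time constant τ = 1/11.65 = 0.08584 s, so the 2% settling time is about 4τ = 0.343 s.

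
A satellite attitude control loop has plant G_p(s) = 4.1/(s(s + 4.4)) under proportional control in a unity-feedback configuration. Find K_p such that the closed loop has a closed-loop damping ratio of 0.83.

K_p = 1.71

Closed-loop characteristic equation: s² + 4.4s + K_p·4.1 = 0.
So ω_n = √(4.1K_p) and 2ζω_n = 4.4, giving ζ = 4.4/(2√(4.1K_p)).
Setting ζ = 0.83: √(4.1K_p) = 4.4/(2·0.83) = 2.651, so K_p = 7.026/4.1 = 1.71.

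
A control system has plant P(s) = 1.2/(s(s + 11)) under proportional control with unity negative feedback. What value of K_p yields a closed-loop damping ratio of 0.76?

Closed-loop characteristic equation: s² + 11s + K_p·1.2 = 0.
So ω_n = √(1.2K_p) and 2ζω_n = 11, giving ζ = 11/(2√(1.2K_p)).
Setting ζ = 0.76: √(1.2K_p) = 11/(2·0.76) = 7.237, so K_p = 52.37/1.2 = 43.6.

K_p = 43.6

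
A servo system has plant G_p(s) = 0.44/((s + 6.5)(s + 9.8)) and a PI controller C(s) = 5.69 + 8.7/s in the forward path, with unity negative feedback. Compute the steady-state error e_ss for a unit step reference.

The open loop C(s)G_p(s) has a pole at the origin (type 1), so the static position error constant is infinite and e_ss = 1/(1+∞) = 0.

0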